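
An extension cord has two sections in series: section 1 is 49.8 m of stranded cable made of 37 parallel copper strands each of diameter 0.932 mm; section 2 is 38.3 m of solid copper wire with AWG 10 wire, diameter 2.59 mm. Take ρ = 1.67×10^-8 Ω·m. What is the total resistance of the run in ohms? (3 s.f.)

0.154 Ω

Section 1: A_strand = π(4.6600e-04)² = 6.822e-07 m²; R₁ = ρL/(N·A_s) = (1.67×10^-8)(49.8)/(37×6.822e-07) = 0.03295 Ω
Section 2: A = π(2.59/2 mm)² = π(1.2950e-03 m)² = 5.269e-06 m²
R₂ = (1.67×10^-8)(38.3)/(5.269e-06) = 0.1214 Ω
R = R₁ + R₂ = 0.154 Ω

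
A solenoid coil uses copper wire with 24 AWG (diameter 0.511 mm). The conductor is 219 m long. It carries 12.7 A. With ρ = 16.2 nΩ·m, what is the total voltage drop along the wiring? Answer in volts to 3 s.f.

ρ = 16.2 nΩ·m = 1.62×10^-8 Ω·m
A = π(0.511/2 mm)² = π(2.5550e-04 m)² = 2.051e-07 m²
R = ρL/A = (1.62×10^-8)(219)/(2.051e-07) = 17.3 Ω
V = IR = 12.7 × 17.3 = 220 V

220 V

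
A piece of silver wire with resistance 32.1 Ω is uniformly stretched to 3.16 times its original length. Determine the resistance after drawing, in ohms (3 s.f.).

Volume constant ⇒ A' = A/k with k = 3.16. R' = ρ(kL)/(A/k) = k²R.
R' = 9.986 × 32.1 = 321 Ω

321 Ω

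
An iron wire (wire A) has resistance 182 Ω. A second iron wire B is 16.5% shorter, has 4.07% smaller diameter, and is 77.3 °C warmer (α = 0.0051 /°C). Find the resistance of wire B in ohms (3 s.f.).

R ∝ ρL/d² with ρ ∝ (1+αΔT), so R_B/R_A = (1 − 16.5/100) × (1 − 4.07/100)⁻² × (1 + 0.0051×77.3)
= 0.835 × 1.087 × 1.394 = 1.265
R_B = 1.265 × 182 = 230 Ω

230 Ω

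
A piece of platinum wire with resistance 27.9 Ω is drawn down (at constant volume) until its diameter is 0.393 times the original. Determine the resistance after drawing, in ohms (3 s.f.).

1170 Ω

Volume constant ⇒ L' = L/r² with r = 0.393. R' = ρL'/A' = ρ(L/r²)/(πr²d₀²/4) = R/r⁴.
R' = 41.92 × 27.9 = 1170 Ω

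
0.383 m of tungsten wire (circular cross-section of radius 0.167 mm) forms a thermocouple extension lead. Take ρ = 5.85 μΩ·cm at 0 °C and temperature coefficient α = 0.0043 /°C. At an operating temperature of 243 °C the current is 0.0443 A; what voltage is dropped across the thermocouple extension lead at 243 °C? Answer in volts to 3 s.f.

0.0232 V

ρ = 5.85 μΩ·cm = 5.85×10^-8 Ω·m
A = πr² = π(1.6700e-04 m)² = 8.762e-08 m²
R₍0₎ = ρL/A = (5.85×10^-8)(0.383)/(8.762e-08) = 0.2557 Ω
R₍243₎ = R₍0₎(1 + αΔT) = 0.2557 × (1 + 0.0043×243) = 0.5229 Ω
V = IR = 0.0443 × 0.5229 = 0.0232 V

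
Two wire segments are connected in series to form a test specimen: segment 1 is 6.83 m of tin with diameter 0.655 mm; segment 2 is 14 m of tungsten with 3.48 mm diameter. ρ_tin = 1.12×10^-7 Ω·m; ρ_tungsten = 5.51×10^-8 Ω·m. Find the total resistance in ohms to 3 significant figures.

Segment 1: A = π(d/2)² = π(3.2750e-04 m)² = 3.370e-07 m²
R₁ = ρL/A = (1.12×10^-7)(6.83)/(3.370e-07) = 2.27 Ω
Segment 2: A = π(d/2)² = π(1.7400e-03 m)² = 9.511e-06 m²
R₂ = (5.51×10^-8)(14)/(9.511e-06) = 0.0811 Ω
R = R₁ + R₂ = 2.35 Ω

2.35 Ω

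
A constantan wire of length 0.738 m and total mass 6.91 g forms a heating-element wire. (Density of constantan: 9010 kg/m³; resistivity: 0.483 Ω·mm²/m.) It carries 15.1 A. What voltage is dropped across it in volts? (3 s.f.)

ρ = 0.483 Ω·mm²/m = 4.83×10^-7 Ω·m
A = m/(density·L) = 0.00691/(9010×0.738) = 1.0392e-06 m²
R = ρL/A = (4.83×10^-7)(0.738)/(1.0392e-06) = 0.343 Ω
V = IR = 15.1 × 0.343 = 5.18 V

5.18 V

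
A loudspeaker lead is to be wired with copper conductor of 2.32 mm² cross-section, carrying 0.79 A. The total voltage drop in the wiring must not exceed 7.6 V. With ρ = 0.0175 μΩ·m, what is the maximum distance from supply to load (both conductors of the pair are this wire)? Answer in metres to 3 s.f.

ρ = 0.0175 μΩ·m = 1.75×10^-8 Ω·m
A = 2.32 mm² = 2.320e-06 m²
L_max = V_max·A/(2·ρI) = (7.6)(2.320e-06)/(2×1.75×10^-8×0.79) = 638 m

638 m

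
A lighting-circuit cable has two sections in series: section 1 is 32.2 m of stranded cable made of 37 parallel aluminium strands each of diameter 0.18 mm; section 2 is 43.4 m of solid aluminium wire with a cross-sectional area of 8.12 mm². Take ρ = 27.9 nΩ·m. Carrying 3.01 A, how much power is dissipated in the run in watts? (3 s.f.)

ρ = 27.9 nΩ·m = 2.79×10^-8 Ω·m
Section 1: A_strand = π(9.0000e-05)² = 2.545e-08 m²; R₁ = ρL/(N·A_s) = (2.79×10^-8)(32.2)/(37×2.545e-08) = 0.9542 Ω
Section 2: A = 8.12 mm² = 8.120e-06 m²
R₂ = (2.79×10^-8)(43.4)/(8.120e-06) = 0.1491 Ω
R = R₁ + R₂ = 1.103 Ω
P = I²R = (3.01)² × 1.103 = 10.0 W

10.0 W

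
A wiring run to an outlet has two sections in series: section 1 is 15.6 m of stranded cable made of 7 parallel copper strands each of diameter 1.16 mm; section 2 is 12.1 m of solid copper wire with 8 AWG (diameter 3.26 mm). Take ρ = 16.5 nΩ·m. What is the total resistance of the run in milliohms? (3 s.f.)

ρ = 16.5 nΩ·m = 1.65×10^-8 Ω·m
Section 1: A_strand = π(5.8000e-04)² = 1.057e-06 m²; R₁ = ρL/(N·A_s) = (1.65×10^-8)(15.6)/(7×1.057e-06) = 0.03479 Ω
Section 2: A = π(3.26/2 mm)² = π(1.6300e-03 m)² = 8.347e-06 m²
R₂ = (1.65×10^-8)(12.1)/(8.347e-06) = 0.02392 Ω
R = R₁ + R₂ = 58.7 mΩ

58.7 mΩ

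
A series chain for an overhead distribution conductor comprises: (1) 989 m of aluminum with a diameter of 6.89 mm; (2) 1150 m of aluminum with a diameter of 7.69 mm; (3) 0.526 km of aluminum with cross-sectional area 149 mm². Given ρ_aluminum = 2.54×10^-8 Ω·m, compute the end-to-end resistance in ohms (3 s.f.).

1.39 Ω

Seg 1: A = π(d/2)² = π(3.4450e-03 m)² = 3.728e-05 m²
R_1 = (2.54×10^-8)(989)/(3.728e-05) = 0.6738 Ω
Seg 2: A = π(d/2)² = π(3.8450e-03 m)² = 4.645e-05 m²
R_2 = (2.54×10^-8)(1150)/(4.645e-05) = 0.6289 Ω
Seg 3: A = 149 mm² = 1.490e-04 m²
R_3 = (2.54×10^-8)(526)/(1.490e-04) = 0.08967 Ω
R_total = R_1 + R_2 + R_3 = 1.39 Ω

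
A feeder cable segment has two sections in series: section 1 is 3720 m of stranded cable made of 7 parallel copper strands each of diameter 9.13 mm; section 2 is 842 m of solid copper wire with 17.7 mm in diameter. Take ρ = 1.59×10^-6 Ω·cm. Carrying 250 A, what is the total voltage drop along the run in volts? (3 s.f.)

45.9 V

ρ = 1.59×10^-6 Ω·cm = 1.59×10^-8 Ω·m
Section 1: A_strand = π(4.5650e-03)² = 6.547e-05 m²; R₁ = ρL/(N·A_s) = (1.59×10^-8)(3720)/(7×6.547e-05) = 0.1291 Ω
Section 2: A = π(d/2)² = π(8.8500e-03 m)² = 2.461e-04 m²
R₂ = (1.59×10^-8)(842)/(2.461e-04) = 0.05441 Ω
R = R₁ + R₂ = 0.1835 Ω
V = IR = 250 × 0.1835 = 45.9 V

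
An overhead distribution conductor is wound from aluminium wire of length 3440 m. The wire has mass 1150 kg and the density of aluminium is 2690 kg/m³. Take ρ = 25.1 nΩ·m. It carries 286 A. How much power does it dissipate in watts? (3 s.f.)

ρ = 25.1 nΩ·m = 2.51×10^-8 Ω·m
A = m/(density·L) = 1150/(2690×3440) = 1.2428e-04 m²
R = ρL/A = (2.51×10^-8)(3440)/(1.2428e-04) = 0.6948 Ω
P = I²R = (286)² × 0.6948 = 56800 W

56800 W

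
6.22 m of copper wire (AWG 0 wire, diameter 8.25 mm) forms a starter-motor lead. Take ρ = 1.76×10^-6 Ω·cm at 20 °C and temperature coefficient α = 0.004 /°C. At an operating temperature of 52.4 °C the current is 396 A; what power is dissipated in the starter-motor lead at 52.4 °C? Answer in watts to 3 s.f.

363 W

ρ = 1.76×10^-6 Ω·cm = 1.76×10^-8 Ω·m
A = π(8.25/2 mm)² = π(4.1250e-03 m)² = 5.346e-05 m²
R₍20₎ = ρL/A = (1.76×10^-8)(6.22)/(5.346e-05) = 0.002048 Ω
R₍52.4₎ = R₍20₎(1 + αΔT) = 0.002048 × (1 + 0.004×32.4) = 0.002313 Ω
P = I²R = (396)² × 0.002313 = 363 W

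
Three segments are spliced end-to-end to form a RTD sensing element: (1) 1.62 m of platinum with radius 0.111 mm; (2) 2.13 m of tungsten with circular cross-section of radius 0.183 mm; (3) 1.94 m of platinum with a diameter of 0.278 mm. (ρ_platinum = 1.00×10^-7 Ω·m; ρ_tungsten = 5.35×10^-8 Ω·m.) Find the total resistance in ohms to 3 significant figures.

Seg 1: A = πr² = π(1.1100e-04 m)² = 3.871e-08 m²
R_1 = (1.00×10^-7)(1.62)/(3.871e-08) = 4.185 Ω
Seg 2: A = πr² = π(1.8300e-04 m)² = 1.052e-07 m²
R_2 = (5.35×10^-8)(2.13)/(1.052e-07) = 1.083 Ω
Seg 3: A = π(d/2)² = π(1.3900e-04 m)² = 6.070e-08 m²
R_3 = (1.00×10^-7)(1.94)/(6.070e-08) = 3.196 Ω
R_total = R_1 + R_2 + R_3 = 8.46 Ω

8.46 Ω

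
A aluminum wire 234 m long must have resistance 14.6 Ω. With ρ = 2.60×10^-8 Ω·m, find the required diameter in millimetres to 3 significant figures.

0.728 mm

A = ρL/R = (2.60×10^-8)(234)/(14.6) = 4.167e-07 m²
d = 2√(A/π) = 7.284e-04 m = 0.728 mm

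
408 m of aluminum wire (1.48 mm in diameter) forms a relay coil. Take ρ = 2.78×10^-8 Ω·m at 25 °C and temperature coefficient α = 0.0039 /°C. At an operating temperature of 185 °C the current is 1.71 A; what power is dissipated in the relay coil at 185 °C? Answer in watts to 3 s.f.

31.3 W

A = π(d/2)² = π(7.4000e-04 m)² = 1.720e-06 m²
R₍25₎ = ρL/A = (2.78×10^-8)(408)/(1.720e-06) = 6.593 Ω
R₍185₎ = R₍25₎(1 + αΔT) = 6.593 × (1 + 0.0039×160) = 10.71 Ω
P = I²R = (1.71)² × 10.71 = 31.3 W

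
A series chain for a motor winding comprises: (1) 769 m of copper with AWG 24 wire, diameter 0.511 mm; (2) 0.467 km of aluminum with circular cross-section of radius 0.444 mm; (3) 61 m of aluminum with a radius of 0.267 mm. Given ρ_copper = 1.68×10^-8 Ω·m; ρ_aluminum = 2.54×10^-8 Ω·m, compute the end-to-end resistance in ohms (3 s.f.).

Seg 1: A = π(0.511/2 mm)² = π(2.5550e-04 m)² = 2.051e-07 m²
R_1 = (1.68×10^-8)(769)/(2.051e-07) = 62.99 Ω
Seg 2: A = πr² = π(4.4400e-04 m)² = 6.193e-07 m²
R_2 = (2.54×10^-8)(467)/(6.193e-07) = 19.15 Ω
Seg 3: A = πr² = π(2.6700e-04 m)² = 2.240e-07 m²
R_3 = (2.54×10^-8)(61)/(2.240e-07) = 6.918 Ω
R_total = R_1 + R_2 + R_3 = 89.1 Ω

89.1 Ω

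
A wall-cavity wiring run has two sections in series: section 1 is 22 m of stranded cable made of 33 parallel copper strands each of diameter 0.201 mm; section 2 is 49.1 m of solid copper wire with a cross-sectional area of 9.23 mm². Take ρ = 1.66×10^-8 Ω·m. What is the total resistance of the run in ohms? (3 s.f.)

Section 1: A_strand = π(1.0050e-04)² = 3.173e-08 m²; R₁ = ρL/(N·A_s) = (1.66×10^-8)(22)/(33×3.173e-08) = 0.3488 Ω
Section 2: A = 9.23 mm² = 9.230e-06 m²
R₂ = (1.66×10^-8)(49.1)/(9.230e-06) = 0.08831 Ω
R = R₁ + R₂ = 0.437 Ω

0.437 Ω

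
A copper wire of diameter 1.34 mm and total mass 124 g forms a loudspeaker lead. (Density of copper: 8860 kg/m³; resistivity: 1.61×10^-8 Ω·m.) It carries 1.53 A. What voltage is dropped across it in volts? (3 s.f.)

A = π(d/2)² = π(6.7000e-04 m)² = 1.4103e-06 m²
L = m/(density·A) = 0.124/(8860×1.4103e-06) = 9.924 m
R = ρL/A = (1.61×10^-8)(9.924)/(1.4103e-06) = 0.1133 Ω
V = IR = 1.53 × 0.1133 = 0.173 V

0.173 V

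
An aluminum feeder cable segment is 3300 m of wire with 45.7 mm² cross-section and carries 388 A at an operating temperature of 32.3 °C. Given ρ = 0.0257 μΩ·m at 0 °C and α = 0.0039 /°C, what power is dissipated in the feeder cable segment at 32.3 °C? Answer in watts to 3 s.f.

3.15×10^5 W

ρ = 0.0257 μΩ·m = 2.57×10^-8 Ω·m
A = 45.7 mm² = 4.570e-05 m²
R₍0₎ = ρL/A = (2.57×10^-8)(3300)/(4.570e-05) = 1.856 Ω
R₍32.3₎ = R₍0₎(1 + αΔT) = 1.856 × (1 + 0.0039×32.3) = 2.09 Ω
P = I²R = (388)² × 2.09 = 3.15×10^5 W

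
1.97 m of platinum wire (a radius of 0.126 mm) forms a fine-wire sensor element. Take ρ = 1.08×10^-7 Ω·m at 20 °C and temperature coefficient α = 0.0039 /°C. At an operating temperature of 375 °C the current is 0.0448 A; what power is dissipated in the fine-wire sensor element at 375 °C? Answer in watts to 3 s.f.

A = πr² = π(1.2600e-04 m)² = 4.988e-08 m²
R₍20₎ = ρL/A = (1.08×10^-7)(1.97)/(4.988e-08) = 4.266 Ω
R₍375₎ = R₍20₎(1 + αΔT) = 4.266 × (1 + 0.0039×355) = 10.17 Ω
P = I²R = (0.0448)² × 10.17 = 0.0204 W

0.0204 W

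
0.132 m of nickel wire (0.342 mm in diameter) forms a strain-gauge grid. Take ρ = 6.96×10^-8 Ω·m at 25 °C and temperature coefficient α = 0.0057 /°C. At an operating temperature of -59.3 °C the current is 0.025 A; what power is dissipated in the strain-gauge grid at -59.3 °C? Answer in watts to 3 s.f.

A = π(d/2)² = π(1.7100e-04 m)² = 9.186e-08 m²
R₍25₎ = ρL/A = (6.96×10^-8)(0.132)/(9.186e-08) = 0.1 Ω
R₍-59.3₎ = R₍25₎(1 + αΔT) = 0.1 × (1 + 0.0057×-84.3) = 0.05195 Ω
P = I²R = (0.025)² × 0.05195 = 3.25×10^-5 W

3.25×10^-5 W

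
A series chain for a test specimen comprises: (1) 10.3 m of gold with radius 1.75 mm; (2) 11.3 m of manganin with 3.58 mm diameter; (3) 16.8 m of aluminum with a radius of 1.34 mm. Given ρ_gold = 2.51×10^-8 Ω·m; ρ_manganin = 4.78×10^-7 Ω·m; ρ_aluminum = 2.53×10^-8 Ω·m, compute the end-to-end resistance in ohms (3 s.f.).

0.639 Ω

Seg 1: A = πr² = π(1.7500e-03 m)² = 9.621e-06 m²
R_1 = (2.51×10^-8)(10.3)/(9.621e-06) = 0.02687 Ω
Seg 2: A = π(d/2)² = π(1.7900e-03 m)² = 1.007e-05 m²
R_2 = (4.78×10^-7)(11.3)/(1.007e-05) = 0.5366 Ω
Seg 3: A = πr² = π(1.3400e-03 m)² = 5.641e-06 m²
R_3 = (2.53×10^-8)(16.8)/(5.641e-06) = 0.07535 Ω
R_total = R_1 + R_2 + R_3 = 0.639 Ω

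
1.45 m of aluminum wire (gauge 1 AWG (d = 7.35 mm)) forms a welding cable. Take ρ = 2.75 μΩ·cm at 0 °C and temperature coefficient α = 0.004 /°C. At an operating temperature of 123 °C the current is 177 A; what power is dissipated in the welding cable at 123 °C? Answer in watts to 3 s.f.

ρ = 2.75 μΩ·cm = 2.75×10^-8 Ω·m
A = π(7.35/2 mm)² = π(3.6750e-03 m)² = 4.243e-05 m²
R₍0₎ = ρL/A = (2.75×10^-8)(1.45)/(4.243e-05) = 9.398×10^-4 Ω
R₍123₎ = R₍0₎(1 + αΔT) = 9.398×10^-4 × (1 + 0.004×123) = 0.001402 Ω
P = I²R = (177)² × 0.001402 = 43.9 W

43.9 W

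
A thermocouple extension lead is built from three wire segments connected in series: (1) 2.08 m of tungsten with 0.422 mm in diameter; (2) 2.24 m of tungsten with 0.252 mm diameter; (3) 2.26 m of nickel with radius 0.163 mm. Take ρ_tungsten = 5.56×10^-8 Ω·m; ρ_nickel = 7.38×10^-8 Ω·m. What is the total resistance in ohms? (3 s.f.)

5.32 Ω

Seg 1: A = π(d/2)² = π(2.1100e-04 m)² = 1.399e-07 m²
R_1 = (5.56×10^-8)(2.08)/(1.399e-07) = 0.8268 Ω
Seg 2: A = π(d/2)² = π(1.2600e-04 m)² = 4.988e-08 m²
R_2 = (5.56×10^-8)(2.24)/(4.988e-08) = 2.497 Ω
Seg 3: A = πr² = π(1.6300e-04 m)² = 8.347e-08 m²
R_3 = (7.38×10^-8)(2.26)/(8.347e-08) = 1.998 Ω
R_total = R_1 + R_2 + R_3 = 5.32 Ω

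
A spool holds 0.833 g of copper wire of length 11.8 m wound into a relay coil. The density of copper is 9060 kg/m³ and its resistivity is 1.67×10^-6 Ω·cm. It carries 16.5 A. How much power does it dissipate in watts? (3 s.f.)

6890 W

ρ = 1.67×10^-6 Ω·cm = 1.67×10^-8 Ω·m
A = m/(density·L) = 8.330×10^-4/(9060×11.8) = 7.7917e-09 m²
R = ρL/A = (1.67×10^-8)(11.8)/(7.7917e-09) = 25.29 Ω
P = I²R = (16.5)² × 25.29 = 6890 W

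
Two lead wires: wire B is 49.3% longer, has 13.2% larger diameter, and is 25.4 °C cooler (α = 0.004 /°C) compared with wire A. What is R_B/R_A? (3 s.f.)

1.05

R ∝ ρL/d² with ρ ∝ (1+αΔT), so R_B/R_A = (1 + 49.3/100) × (1 + 13.2/100)⁻² × (1 − 0.004×25.4)
= 1.493 × 0.7804 × 0.8984 = 1.05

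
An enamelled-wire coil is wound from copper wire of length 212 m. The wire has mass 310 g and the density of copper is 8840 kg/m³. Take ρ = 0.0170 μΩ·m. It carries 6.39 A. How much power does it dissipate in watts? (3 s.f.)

ρ = 0.0170 μΩ·m = 1.70×10^-8 Ω·m
A = m/(density·L) = 0.31/(8840×212) = 1.6541e-07 m²
R = ρL/A = (1.70×10^-8)(212)/(1.6541e-07) = 21.79 Ω
P = I²R = (6.39)² × 21.79 = 890 W

890 W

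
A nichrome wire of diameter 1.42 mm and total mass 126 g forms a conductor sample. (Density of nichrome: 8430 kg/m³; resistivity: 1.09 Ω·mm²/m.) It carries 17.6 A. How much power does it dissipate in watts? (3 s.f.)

ρ = 1.09 Ω·mm²/m = 1.09×10^-6 Ω·m
A = π(d/2)² = π(7.1000e-04 m)² = 1.5837e-06 m²
L = m/(density·A) = 0.126/(8430×1.5837e-06) = 9.438 m
R = ρL/A = (1.09×10^-6)(9.438)/(1.5837e-06) = 6.496 Ω
P = I²R = (17.6)² × 6.496 = 2010 W

2010 W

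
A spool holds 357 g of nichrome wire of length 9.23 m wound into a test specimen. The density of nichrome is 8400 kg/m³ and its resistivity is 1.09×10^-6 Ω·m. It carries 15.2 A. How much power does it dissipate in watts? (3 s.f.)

505 W

A = m/(density·L) = 0.357/(8400×9.23) = 4.6046e-06 m²
R = ρL/A = (1.09×10^-6)(9.23)/(4.6046e-06) = 2.185 Ω
P = I²R = (15.2)² × 2.185 = 505 W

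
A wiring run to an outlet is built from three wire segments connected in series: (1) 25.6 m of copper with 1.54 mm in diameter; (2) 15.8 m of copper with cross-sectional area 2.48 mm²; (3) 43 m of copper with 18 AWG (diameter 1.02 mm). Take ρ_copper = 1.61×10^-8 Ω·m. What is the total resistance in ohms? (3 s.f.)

1.17 Ω

Seg 1: A = π(d/2)² = π(7.7000e-04 m)² = 1.863e-06 m²
R_1 = (1.61×10^-8)(25.6)/(1.863e-06) = 0.2213 Ω
Seg 2: A = 2.48 mm² = 2.480e-06 m²
R_2 = (1.61×10^-8)(15.8)/(2.480e-06) = 0.1026 Ω
Seg 3: A = π(1.02/2 mm)² = π(5.1000e-04 m)² = 8.171e-07 m²
R_3 = (1.61×10^-8)(43)/(8.171e-07) = 0.8472 Ω
R_total = R_1 + R_2 + R_3 = 1.17 Ω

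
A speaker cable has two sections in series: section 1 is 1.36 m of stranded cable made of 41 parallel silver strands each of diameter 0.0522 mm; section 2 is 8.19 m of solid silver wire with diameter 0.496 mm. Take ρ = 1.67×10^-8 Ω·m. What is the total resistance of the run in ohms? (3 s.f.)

0.967 Ω

Section 1: A_strand = π(2.6100e-05)² = 2.140e-09 m²; R₁ = ρL/(N·A_s) = (1.67×10^-8)(1.36)/(41×2.140e-09) = 0.2588 Ω
Section 2: A = π(d/2)² = π(2.4800e-04 m)² = 1.932e-07 m²
R₂ = (1.67×10^-8)(8.19)/(1.932e-07) = 0.7079 Ω
R = R₁ + R₂ = 0.967 Ω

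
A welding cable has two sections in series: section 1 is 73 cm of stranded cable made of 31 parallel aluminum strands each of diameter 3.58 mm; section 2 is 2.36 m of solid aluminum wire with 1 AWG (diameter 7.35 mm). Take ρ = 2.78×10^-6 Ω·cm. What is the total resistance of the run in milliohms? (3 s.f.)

1.61 mΩ

ρ = 2.78×10^-6 Ω·cm = 2.78×10^-8 Ω·m
Section 1: A_strand = π(1.7900e-03)² = 1.007e-05 m²; R₁ = ρL/(N·A_s) = (2.78×10^-8)(0.73)/(31×1.007e-05) = 6.504×10^-5 Ω
Section 2: A = π(7.35/2 mm)² = π(3.6750e-03 m)² = 4.243e-05 m²
R₂ = (2.78×10^-8)(2.36)/(4.243e-05) = 0.001546 Ω
R = R₁ + R₂ = 1.61 mΩ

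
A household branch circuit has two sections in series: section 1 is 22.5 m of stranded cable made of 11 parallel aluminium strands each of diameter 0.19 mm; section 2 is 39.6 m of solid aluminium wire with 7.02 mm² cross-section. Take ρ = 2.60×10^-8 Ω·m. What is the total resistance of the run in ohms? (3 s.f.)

Section 1: A_strand = π(9.5000e-05)² = 2.835e-08 m²; R₁ = ρL/(N·A_s) = (2.60×10^-8)(22.5)/(11×2.835e-08) = 1.876 Ω
Section 2: A = 7.02 mm² = 7.020e-06 m²
R₂ = (2.60×10^-8)(39.6)/(7.020e-06) = 0.1467 Ω
R = R₁ + R₂ = 2.02 Ω

2.02 Ω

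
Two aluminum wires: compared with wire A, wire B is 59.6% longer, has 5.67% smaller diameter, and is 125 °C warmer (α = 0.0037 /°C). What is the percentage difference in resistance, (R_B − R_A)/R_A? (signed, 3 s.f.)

162%

R ∝ ρL/d² with ρ ∝ (1+αΔT), so R_B/R_A = (1 + 59.6/100) × (1 − 5.67/100)⁻² × (1 + 0.0037×125)
= 1.596 × 1.124 × 1.462 = 2.623
(R_B − R_A)/R_A = 2.623 − 1 = 162%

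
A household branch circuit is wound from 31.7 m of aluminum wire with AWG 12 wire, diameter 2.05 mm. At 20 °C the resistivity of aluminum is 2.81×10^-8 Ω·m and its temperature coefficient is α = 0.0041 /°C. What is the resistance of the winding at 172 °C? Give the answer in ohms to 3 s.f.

A = π(2.05/2 mm)² = π(1.0250e-03 m)² = 3.301e-06 m²
R₍20°C₎ = ρL/A = (2.81×10^-8)(31.7)/(3.301e-06) = 0.2699 Ω
R = R₀(1 + αΔT) = 0.2699(1 + 0.0041×152) = 0.438 Ω

0.438 Ω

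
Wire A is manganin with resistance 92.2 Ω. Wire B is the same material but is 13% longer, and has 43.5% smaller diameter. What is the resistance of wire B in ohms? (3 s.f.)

R ∝ L/d², so R_B/R_A = (1 + 13/100) × (1 − 43.5/100)⁻²
= 1.13 × 3.133 = 3.54
R_B = 3.54 × 92.2 = 326 Ω

326 Ω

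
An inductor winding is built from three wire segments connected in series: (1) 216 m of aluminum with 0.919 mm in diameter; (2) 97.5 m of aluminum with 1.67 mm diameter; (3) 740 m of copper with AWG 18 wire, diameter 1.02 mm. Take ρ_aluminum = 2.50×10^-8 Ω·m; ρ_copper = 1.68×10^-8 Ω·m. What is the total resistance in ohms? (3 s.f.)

24.5 Ω

Seg 1: A = π(d/2)² = π(4.5950e-04 m)² = 6.633e-07 m²
R_1 = (2.50×10^-8)(216)/(6.633e-07) = 8.141 Ω
Seg 2: A = π(d/2)² = π(8.3500e-04 m)² = 2.190e-06 m²
R_2 = (2.50×10^-8)(97.5)/(2.190e-06) = 1.113 Ω
Seg 3: A = π(1.02/2 mm)² = π(5.1000e-04 m)² = 8.171e-07 m²
R_3 = (1.68×10^-8)(740)/(8.171e-07) = 15.21 Ω
R_total = R_1 + R_2 + R_3 = 24.5 Ω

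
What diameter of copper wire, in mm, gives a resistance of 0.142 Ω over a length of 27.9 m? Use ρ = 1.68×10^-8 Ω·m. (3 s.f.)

2.05 mm

A = ρL/R = (1.68×10^-8)(27.9)/(0.142) = 3.301e-06 m²
d = 2√(A/π) = 2.050e-03 m = 2.05 mm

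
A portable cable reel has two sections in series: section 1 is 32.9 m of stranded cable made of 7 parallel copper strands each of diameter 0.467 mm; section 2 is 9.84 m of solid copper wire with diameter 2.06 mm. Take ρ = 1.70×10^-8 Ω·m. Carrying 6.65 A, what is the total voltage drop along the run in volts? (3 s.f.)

Section 1: A_strand = π(2.3350e-04)² = 1.713e-07 m²; R₁ = ρL/(N·A_s) = (1.70×10^-8)(32.9)/(7×1.713e-07) = 0.4665 Ω
Section 2: A = π(d/2)² = π(1.0300e-03 m)² = 3.333e-06 m²
R₂ = (1.70×10^-8)(9.84)/(3.333e-06) = 0.05019 Ω
R = R₁ + R₂ = 0.5167 Ω
V = IR = 6.65 × 0.5167 = 3.44 V

3.44 V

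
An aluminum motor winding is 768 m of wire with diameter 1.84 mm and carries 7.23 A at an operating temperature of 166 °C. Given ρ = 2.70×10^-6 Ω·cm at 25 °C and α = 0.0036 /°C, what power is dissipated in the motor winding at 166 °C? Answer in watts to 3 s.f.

ρ = 2.70×10^-6 Ω·cm = 2.70×10^-8 Ω·m
A = π(d/2)² = π(9.2000e-04 m)² = 2.659e-06 m²
R₍25₎ = ρL/A = (2.70×10^-8)(768)/(2.659e-06) = 7.798 Ω
R₍166₎ = R₍25₎(1 + αΔT) = 7.798 × (1 + 0.0036×141) = 11.76 Ω
P = I²R = (7.23)² × 11.76 = 615 W

615 W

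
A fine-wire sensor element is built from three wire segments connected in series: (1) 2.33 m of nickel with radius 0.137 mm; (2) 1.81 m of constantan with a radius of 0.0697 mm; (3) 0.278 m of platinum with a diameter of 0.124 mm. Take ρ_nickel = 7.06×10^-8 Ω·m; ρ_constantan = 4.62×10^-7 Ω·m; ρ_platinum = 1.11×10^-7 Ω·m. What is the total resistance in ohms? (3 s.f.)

60.1 Ω

Seg 1: A = πr² = π(1.3700e-04 m)² = 5.896e-08 m²
R_1 = (7.06×10^-8)(2.33)/(5.896e-08) = 2.79 Ω
Seg 2: A = πr² = π(6.9700e-05 m)² = 1.526e-08 m²
R_2 = (4.62×10^-7)(1.81)/(1.526e-08) = 54.79 Ω
Seg 3: A = π(d/2)² = π(6.2000e-05 m)² = 1.208e-08 m²
R_3 = (1.11×10^-7)(0.278)/(1.208e-08) = 2.555 Ω
R_total = R_1 + R_2 + R_3 = 60.1 Ω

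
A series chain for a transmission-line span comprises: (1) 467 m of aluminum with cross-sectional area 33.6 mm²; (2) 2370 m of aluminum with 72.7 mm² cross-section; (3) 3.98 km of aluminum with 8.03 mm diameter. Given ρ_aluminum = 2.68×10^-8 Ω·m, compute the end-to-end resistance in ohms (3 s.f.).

3.35 Ω

Seg 1: A = 33.6 mm² = 3.360e-05 m²
R_1 = (2.68×10^-8)(467)/(3.360e-05) = 0.3725 Ω
Seg 2: A = 72.7 mm² = 7.270e-05 m²
R_2 = (2.68×10^-8)(2370)/(7.270e-05) = 0.8737 Ω
Seg 3: A = π(d/2)² = π(4.0150e-03 m)² = 5.064e-05 m²
R_3 = (2.68×10^-8)(3980)/(5.064e-05) = 2.106 Ω
R_total = R_1 + R_2 + R_3 = 3.35 Ω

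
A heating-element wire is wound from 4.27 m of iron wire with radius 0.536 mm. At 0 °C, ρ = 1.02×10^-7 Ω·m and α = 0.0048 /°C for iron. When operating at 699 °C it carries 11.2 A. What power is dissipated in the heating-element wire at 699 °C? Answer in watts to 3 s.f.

A = πr² = π(5.3600e-04 m)² = 9.026e-07 m²
R₍0₎ = ρL/A = (1.02×10^-7)(4.27)/(9.026e-07) = 0.4826 Ω
R₍699₎ = R₍0₎(1 + αΔT) = 0.4826 × (1 + 0.0048×699) = 2.102 Ω
P = I²R = (11.2)² × 2.102 = 264 W

264 W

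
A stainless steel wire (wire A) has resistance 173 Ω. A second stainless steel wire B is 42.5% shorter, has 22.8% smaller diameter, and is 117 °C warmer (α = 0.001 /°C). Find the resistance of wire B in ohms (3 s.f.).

R ∝ ρL/d² with ρ ∝ (1+αΔT), so R_B/R_A = (1 − 42.5/100) × (1 − 22.8/100)⁻² × (1 + 0.001×117)
= 0.575 × 1.678 × 1.117 = 1.078
R_B = 1.078 × 173 = 186 Ω

186 Ω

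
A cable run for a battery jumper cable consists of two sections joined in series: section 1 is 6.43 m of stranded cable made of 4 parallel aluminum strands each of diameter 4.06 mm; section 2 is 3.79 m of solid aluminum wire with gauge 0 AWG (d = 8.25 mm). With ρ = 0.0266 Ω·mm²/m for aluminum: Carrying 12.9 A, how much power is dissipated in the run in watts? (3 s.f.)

0.863 W

ρ = 0.0266 Ω·mm²/m = 2.66×10^-8 Ω·m
Section 1: A_strand = π(2.0300e-03)² = 1.295e-05 m²; R₁ = ρL/(N·A_s) = (2.66×10^-8)(6.43)/(4×1.295e-05) = 0.003303 Ω
Section 2: A = π(8.25/2 mm)² = π(4.1250e-03 m)² = 5.346e-05 m²
R₂ = (2.66×10^-8)(3.79)/(5.346e-05) = 0.001886 Ω
R = R₁ + R₂ = 0.005189 Ω
P = I²R = (12.9)² × 0.005189 = 0.863 W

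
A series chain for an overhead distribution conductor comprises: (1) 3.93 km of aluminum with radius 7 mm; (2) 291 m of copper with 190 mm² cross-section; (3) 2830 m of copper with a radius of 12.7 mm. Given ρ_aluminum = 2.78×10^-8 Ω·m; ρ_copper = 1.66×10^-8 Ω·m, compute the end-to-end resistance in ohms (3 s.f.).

0.828 Ω

Seg 1: A = πr² = π(7.0000e-03 m)² = 1.539e-04 m²
R_1 = (2.78×10^-8)(3930)/(1.539e-04) = 0.7097 Ω
Seg 2: A = 190 mm² = 1.900e-04 m²
R_2 = (1.66×10^-8)(291)/(1.900e-04) = 0.02542 Ω
Seg 3: A = πr² = π(1.2700e-02 m)² = 5.067e-04 m²
R_3 = (1.66×10^-8)(2830)/(5.067e-04) = 0.09271 Ω
R_total = R_1 + R_2 + R_3 = 0.828 Ω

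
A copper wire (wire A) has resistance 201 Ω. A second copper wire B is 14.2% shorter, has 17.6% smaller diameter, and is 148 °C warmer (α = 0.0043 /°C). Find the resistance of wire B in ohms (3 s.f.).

416 Ω

R ∝ ρL/d² with ρ ∝ (1+αΔT), so R_B/R_A = (1 − 14.2/100) × (1 − 17.6/100)⁻² × (1 + 0.0043×148)
= 0.858 × 1.473 × 1.636 = 2.068
R_B = 2.068 × 201 = 416 Ω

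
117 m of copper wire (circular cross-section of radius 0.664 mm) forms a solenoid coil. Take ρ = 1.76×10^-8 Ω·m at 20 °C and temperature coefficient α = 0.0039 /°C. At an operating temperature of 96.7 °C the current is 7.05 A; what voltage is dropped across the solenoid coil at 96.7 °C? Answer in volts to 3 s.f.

13.6 V

A = πr² = π(6.6400e-04 m)² = 1.385e-06 m²
R₍20₎ = ρL/A = (1.76×10^-8)(117)/(1.385e-06) = 1.487 Ω
R₍96.7₎ = R₍20₎(1 + αΔT) = 1.487 × (1 + 0.0039×76.7) = 1.931 Ω
V = IR = 7.05 × 1.931 = 13.6 V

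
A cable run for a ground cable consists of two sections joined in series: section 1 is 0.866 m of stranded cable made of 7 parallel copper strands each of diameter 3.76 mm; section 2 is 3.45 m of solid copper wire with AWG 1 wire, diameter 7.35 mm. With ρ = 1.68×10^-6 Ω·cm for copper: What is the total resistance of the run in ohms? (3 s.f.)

ρ = 1.68×10^-6 Ω·cm = 1.68×10^-8 Ω·m
Section 1: A_strand = π(1.8800e-03)² = 1.110e-05 m²; R₁ = ρL/(N·A_s) = (1.68×10^-8)(0.866)/(7×1.110e-05) = 1.872×10^-4 Ω
Section 2: A = π(7.35/2 mm)² = π(3.6750e-03 m)² = 4.243e-05 m²
R₂ = (1.68×10^-8)(3.45)/(4.243e-05) = 0.001366 Ω
R = R₁ + R₂ = 0.00155 Ω

0.00155 Ω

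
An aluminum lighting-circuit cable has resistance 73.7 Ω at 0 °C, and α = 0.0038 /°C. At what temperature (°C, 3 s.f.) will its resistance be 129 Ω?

197 °C

R = R₀(1 + α(T − T₀)) ⇒ T = T₀ + (R/R₀ − 1)/α
T = 0 + (129/73.7 − 1)/0.0038 = 0 + (0.7503)/0.0038 = 197 °C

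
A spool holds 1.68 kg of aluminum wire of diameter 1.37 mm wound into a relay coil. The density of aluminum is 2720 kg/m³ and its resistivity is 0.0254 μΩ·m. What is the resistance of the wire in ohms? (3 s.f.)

ρ = 0.0254 μΩ·m = 2.54×10^-8 Ω·m
A = π(d/2)² = π(6.8500e-04 m)² = 1.4741e-06 m²
L = m/(density·A) = 1.68/(2720×1.4741e-06) = 419 m
R = ρL/A = (2.54×10^-8)(419)/(1.4741e-06) = 7.22 Ω

7.22 Ω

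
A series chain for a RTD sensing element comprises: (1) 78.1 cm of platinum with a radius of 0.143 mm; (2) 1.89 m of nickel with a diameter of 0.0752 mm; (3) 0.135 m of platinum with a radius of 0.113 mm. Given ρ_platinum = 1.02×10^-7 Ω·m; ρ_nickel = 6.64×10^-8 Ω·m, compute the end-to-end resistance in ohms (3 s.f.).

29.8 Ω

Seg 1: A = πr² = π(1.4300e-04 m)² = 6.424e-08 m²
R_1 = (1.02×10^-7)(0.781)/(6.424e-08) = 1.24 Ω
Seg 2: A = π(d/2)² = π(3.7600e-05 m)² = 4.441e-09 m²
R_2 = (6.64×10^-8)(1.89)/(4.441e-09) = 28.26 Ω
Seg 3: A = πr² = π(1.1300e-04 m)² = 4.011e-08 m²
R_3 = (1.02×10^-7)(0.135)/(4.011e-08) = 0.3433 Ω
R_total = R_1 + R_2 + R_3 = 29.8 Ω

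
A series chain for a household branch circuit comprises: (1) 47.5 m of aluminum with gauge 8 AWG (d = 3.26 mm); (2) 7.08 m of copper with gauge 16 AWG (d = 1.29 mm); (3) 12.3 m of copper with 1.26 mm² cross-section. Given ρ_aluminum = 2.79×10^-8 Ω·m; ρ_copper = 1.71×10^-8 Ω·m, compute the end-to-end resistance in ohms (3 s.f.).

Seg 1: A = π(3.26/2 mm)² = π(1.6300e-03 m)² = 8.347e-06 m²
R_1 = (2.79×10^-8)(47.5)/(8.347e-06) = 0.1588 Ω
Seg 2: A = π(1.29/2 mm)² = π(6.4500e-04 m)² = 1.307e-06 m²
R_2 = (1.71×10^-8)(7.08)/(1.307e-06) = 0.09263 Ω
Seg 3: A = 1.26 mm² = 1.260e-06 m²
R_3 = (1.71×10^-8)(12.3)/(1.260e-06) = 0.1669 Ω
R_total = R_1 + R_2 + R_3 = 0.418 Ω

0.418 Ω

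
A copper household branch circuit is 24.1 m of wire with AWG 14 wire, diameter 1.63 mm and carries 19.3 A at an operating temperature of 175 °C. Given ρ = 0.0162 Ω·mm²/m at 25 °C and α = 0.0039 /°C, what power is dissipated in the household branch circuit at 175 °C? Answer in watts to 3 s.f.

110 W

ρ = 0.0162 Ω·mm²/m = 1.62×10^-8 Ω·m
A = π(1.63/2 mm)² = π(8.1500e-04 m)² = 2.087e-06 m²
R₍25₎ = ρL/A = (1.62×10^-8)(24.1)/(2.087e-06) = 0.1871 Ω
R₍175₎ = R₍25₎(1 + αΔT) = 0.1871 × (1 + 0.0039×150) = 0.2965 Ω
P = I²R = (19.3)² × 0.2965 = 110 W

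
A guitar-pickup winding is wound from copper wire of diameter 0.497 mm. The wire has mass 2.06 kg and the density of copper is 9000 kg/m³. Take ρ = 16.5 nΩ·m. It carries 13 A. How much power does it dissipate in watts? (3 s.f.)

ρ = 16.5 nΩ·m = 1.65×10^-8 Ω·m
A = π(d/2)² = π(2.4850e-04 m)² = 1.9400e-07 m²
L = m/(density·A) = 2.06/(9000×1.9400e-07) = 1180 m
R = ρL/A = (1.65×10^-8)(1180)/(1.9400e-07) = 100.3 Ω
P = I²R = (13)² × 100.3 = 17000 W

17000 W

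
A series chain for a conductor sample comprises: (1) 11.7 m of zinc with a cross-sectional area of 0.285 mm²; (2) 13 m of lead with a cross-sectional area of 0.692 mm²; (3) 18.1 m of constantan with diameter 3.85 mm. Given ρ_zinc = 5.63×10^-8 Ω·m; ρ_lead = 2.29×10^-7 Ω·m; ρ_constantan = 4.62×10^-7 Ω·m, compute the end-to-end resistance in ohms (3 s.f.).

7.33 Ω

Seg 1: A = 0.285 mm² = 2.850e-07 m²
R_1 = (5.63×10^-8)(11.7)/(2.850e-07) = 2.311 Ω
Seg 2: A = 0.692 mm² = 6.920e-07 m²
R_2 = (2.29×10^-7)(13)/(6.920e-07) = 4.302 Ω
Seg 3: A = π(d/2)² = π(1.9250e-03 m)² = 1.164e-05 m²
R_3 = (4.62×10^-7)(18.1)/(1.164e-05) = 0.7183 Ω
R_total = R_1 + R_2 + R_3 = 7.33 Ω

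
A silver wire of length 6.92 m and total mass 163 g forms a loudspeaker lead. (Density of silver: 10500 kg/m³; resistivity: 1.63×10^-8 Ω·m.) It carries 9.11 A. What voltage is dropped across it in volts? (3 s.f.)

A = m/(density·L) = 0.163/(10500×6.92) = 2.2433e-06 m²
R = ρL/A = (1.63×10^-8)(6.92)/(2.2433e-06) = 0.05028 Ω
V = IR = 9.11 × 0.05028 = 0.458 V

0.458 V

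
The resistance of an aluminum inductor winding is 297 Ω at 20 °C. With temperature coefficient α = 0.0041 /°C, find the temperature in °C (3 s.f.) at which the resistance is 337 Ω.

52.8 °C

R = R₀(1 + α(T − T₀)) ⇒ T = T₀ + (R/R₀ − 1)/α
T = 20 + (337/297 − 1)/0.0041 = 20 + (0.1347)/0.0041 = 52.8 °C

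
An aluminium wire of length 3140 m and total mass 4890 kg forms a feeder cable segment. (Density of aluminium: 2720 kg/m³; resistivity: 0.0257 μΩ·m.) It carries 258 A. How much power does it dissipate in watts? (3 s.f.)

9380 W

ρ = 0.0257 μΩ·m = 2.57×10^-8 Ω·m
A = m/(density·L) = 4890/(2720×3140) = 5.7255e-04 m²
R = ρL/A = (2.57×10^-8)(3140)/(5.7255e-04) = 0.1409 Ω
P = I²R = (258)² × 0.1409 = 9380 W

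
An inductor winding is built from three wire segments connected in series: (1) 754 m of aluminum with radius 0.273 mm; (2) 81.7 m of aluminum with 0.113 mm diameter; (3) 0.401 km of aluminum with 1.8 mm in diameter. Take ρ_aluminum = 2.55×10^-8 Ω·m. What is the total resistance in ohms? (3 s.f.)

294 Ω

Seg 1: A = πr² = π(2.7300e-04 m)² = 2.341e-07 m²
R_1 = (2.55×10^-8)(754)/(2.341e-07) = 82.12 Ω
Seg 2: A = π(d/2)² = π(5.6500e-05 m)² = 1.003e-08 m²
R_2 = (2.55×10^-8)(81.7)/(1.003e-08) = 207.7 Ω
Seg 3: A = π(d/2)² = π(9.0000e-04 m)² = 2.545e-06 m²
R_3 = (2.55×10^-8)(401)/(2.545e-06) = 4.018 Ω
R_total = R_1 + R_2 + R_3 = 294 Ω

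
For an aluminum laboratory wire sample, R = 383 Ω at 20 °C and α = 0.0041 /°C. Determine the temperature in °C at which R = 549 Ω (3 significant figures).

126 °C

R = R₀(1 + α(T − T₀)) ⇒ T = T₀ + (R/R₀ − 1)/α
T = 20 + (549/383 − 1)/0.0041 = 20 + (0.4334)/0.0041 = 126 °C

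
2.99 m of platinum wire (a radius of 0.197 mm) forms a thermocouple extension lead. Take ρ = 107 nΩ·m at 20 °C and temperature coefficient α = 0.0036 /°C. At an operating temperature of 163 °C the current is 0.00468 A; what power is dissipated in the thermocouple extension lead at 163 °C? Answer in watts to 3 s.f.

ρ = 107 nΩ·m = 1.07×10^-7 Ω·m
A = πr² = π(1.9700e-04 m)² = 1.219e-07 m²
R₍20₎ = ρL/A = (1.07×10^-7)(2.99)/(1.219e-07) = 2.624 Ω
R₍163₎ = R₍20₎(1 + αΔT) = 2.624 × (1 + 0.0036×143) = 3.975 Ω
P = I²R = (0.00468)² × 3.975 = 8.71×10^-5 W

8.71×10^-5 W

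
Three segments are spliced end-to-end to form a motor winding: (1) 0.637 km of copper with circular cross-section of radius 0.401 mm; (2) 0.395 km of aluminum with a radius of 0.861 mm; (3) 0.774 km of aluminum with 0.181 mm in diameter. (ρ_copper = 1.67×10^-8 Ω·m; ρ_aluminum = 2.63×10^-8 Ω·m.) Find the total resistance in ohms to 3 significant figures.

817 Ω

Seg 1: A = πr² = π(4.0100e-04 m)² = 5.052e-07 m²
R_1 = (1.67×10^-8)(637)/(5.052e-07) = 21.06 Ω
Seg 2: A = πr² = π(8.6100e-04 m)² = 2.329e-06 m²
R_2 = (2.63×10^-8)(395)/(2.329e-06) = 4.461 Ω
Seg 3: A = π(d/2)² = π(9.0500e-05 m)² = 2.573e-08 m²
R_3 = (2.63×10^-8)(774)/(2.573e-08) = 791.1 Ω
R_total = R_1 + R_2 + R_3 = 817 Ω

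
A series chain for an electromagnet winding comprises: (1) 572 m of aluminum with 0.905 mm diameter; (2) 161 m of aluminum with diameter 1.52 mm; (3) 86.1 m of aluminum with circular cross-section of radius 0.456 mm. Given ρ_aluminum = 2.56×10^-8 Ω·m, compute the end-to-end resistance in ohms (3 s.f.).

Seg 1: A = π(d/2)² = π(4.5250e-04 m)² = 6.433e-07 m²
R_1 = (2.56×10^-8)(572)/(6.433e-07) = 22.76 Ω
Seg 2: A = π(d/2)² = π(7.6000e-04 m)² = 1.815e-06 m²
R_2 = (2.56×10^-8)(161)/(1.815e-06) = 2.271 Ω
Seg 3: A = πr² = π(4.5600e-04 m)² = 6.533e-07 m²
R_3 = (2.56×10^-8)(86.1)/(6.533e-07) = 3.374 Ω
R_total = R_1 + R_2 + R_3 = 28.4 Ω

28.4 Ω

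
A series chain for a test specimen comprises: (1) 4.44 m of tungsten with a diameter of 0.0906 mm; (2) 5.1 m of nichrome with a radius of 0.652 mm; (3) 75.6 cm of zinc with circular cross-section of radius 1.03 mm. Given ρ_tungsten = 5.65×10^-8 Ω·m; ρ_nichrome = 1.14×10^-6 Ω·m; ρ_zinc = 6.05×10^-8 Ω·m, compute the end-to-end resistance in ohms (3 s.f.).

43.3 Ω

Seg 1: A = π(d/2)² = π(4.5300e-05 m)² = 6.447e-09 m²
R_1 = (5.65×10^-8)(4.44)/(6.447e-09) = 38.91 Ω
Seg 2: A = πr² = π(6.5200e-04 m)² = 1.336e-06 m²
R_2 = (1.14×10^-6)(5.1)/(1.336e-06) = 4.353 Ω
Seg 3: A = πr² = π(1.0300e-03 m)² = 3.333e-06 m²
R_3 = (6.05×10^-8)(0.756)/(3.333e-06) = 0.01372 Ω
R_total = R_1 + R_2 + R_3 = 43.3 Ω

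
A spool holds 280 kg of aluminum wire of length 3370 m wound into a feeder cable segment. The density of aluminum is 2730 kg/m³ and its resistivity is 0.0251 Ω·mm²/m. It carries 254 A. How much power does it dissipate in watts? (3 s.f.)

ρ = 0.0251 Ω·mm²/m = 2.51×10^-8 Ω·m
A = m/(density·L) = 280/(2730×3370) = 3.0434e-05 m²
R = ρL/A = (2.51×10^-8)(3370)/(3.0434e-05) = 2.779 Ω
P = I²R = (254)² × 2.779 = 1.79×10^5 W

1.79×10^5 W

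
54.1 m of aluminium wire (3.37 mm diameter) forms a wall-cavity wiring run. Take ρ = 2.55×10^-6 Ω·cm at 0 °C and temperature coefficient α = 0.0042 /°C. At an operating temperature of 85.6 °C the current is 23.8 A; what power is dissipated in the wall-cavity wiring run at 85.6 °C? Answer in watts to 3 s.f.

ρ = 2.55×10^-6 Ω·cm = 2.55×10^-8 Ω·m
A = π(d/2)² = π(1.6850e-03 m)² = 8.920e-06 m²
R₍0₎ = ρL/A = (2.55×10^-8)(54.1)/(8.920e-06) = 0.1547 Ω
R₍85.6₎ = R₍0₎(1 + αΔT) = 0.1547 × (1 + 0.0042×85.6) = 0.2103 Ω
P = I²R = (23.8)² × 0.2103 = 119 W

119 W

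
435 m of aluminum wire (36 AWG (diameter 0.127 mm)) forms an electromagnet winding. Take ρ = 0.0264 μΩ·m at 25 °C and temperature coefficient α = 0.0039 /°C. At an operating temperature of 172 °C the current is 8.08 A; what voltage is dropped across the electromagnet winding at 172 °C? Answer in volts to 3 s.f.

11500 V

ρ = 0.0264 μΩ·m = 2.64×10^-8 Ω·m
A = π(0.127/2 mm)² = π(6.3500e-05 m)² = 1.267e-08 m²
R₍25₎ = ρL/A = (2.64×10^-8)(435)/(1.267e-08) = 906.6 Ω
R₍172₎ = R₍25₎(1 + αΔT) = 906.6 × (1 + 0.0039×147) = 1426 Ω
V = IR = 8.08 × 1426 = 11500 V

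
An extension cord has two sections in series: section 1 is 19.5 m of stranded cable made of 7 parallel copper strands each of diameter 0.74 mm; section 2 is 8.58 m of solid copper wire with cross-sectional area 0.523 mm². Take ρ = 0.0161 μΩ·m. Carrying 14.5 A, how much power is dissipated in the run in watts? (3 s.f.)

77.5 W

ρ = 0.0161 μΩ·m = 1.61×10^-8 Ω·m
Section 1: A_strand = π(3.7000e-04)² = 4.301e-07 m²; R₁ = ρL/(N·A_s) = (1.61×10^-8)(19.5)/(7×4.301e-07) = 0.1043 Ω
Section 2: A = 0.523 mm² = 5.230e-07 m²
R₂ = (1.61×10^-8)(8.58)/(5.230e-07) = 0.2641 Ω
R = R₁ + R₂ = 0.3684 Ω
P = I²R = (14.5)² × 0.3684 = 77.5 W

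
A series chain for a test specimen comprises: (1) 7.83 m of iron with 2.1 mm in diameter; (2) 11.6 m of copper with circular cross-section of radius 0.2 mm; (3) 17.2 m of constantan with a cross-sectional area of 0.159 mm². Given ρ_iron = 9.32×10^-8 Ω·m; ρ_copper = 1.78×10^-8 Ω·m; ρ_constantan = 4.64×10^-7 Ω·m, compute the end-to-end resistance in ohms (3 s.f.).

Seg 1: A = π(d/2)² = π(1.0500e-03 m)² = 3.464e-06 m²
R_1 = (9.32×10^-8)(7.83)/(3.464e-06) = 0.2107 Ω
Seg 2: A = πr² = π(2.0000e-04 m)² = 1.257e-07 m²
R_2 = (1.78×10^-8)(11.6)/(1.257e-07) = 1.643 Ω
Seg 3: A = 0.159 mm² = 1.590e-07 m²
R_3 = (4.64×10^-7)(17.2)/(1.590e-07) = 50.19 Ω
R_total = R_1 + R_2 + R_3 = 52.0 Ω

52.0 Ω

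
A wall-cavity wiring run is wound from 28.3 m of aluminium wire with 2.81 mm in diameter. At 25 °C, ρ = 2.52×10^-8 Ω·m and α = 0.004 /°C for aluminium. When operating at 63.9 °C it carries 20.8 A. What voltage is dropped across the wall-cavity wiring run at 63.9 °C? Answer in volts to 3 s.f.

A = π(d/2)² = π(1.4050e-03 m)² = 6.202e-06 m²
R₍25₎ = ρL/A = (2.52×10^-8)(28.3)/(6.202e-06) = 0.115 Ω
R₍63.9₎ = R₍25₎(1 + αΔT) = 0.115 × (1 + 0.004×38.9) = 0.1329 Ω
V = IR = 20.8 × 0.1329 = 2.76 V

2.76 V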